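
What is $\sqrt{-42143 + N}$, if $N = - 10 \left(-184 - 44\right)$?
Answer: $i \sqrt{39863} \approx 199.66 i$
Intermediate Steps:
$N = 2280$ ($N = \left(-10\right) \left(-228\right) = 2280$)
$\sqrt{-42143 + N} = \sqrt{-42143 + 2280} = \sqrt{-39863} = i \sqrt{39863}$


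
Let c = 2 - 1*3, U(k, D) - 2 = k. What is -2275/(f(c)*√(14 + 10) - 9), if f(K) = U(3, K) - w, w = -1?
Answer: -2275/87 - 9100*√6/261 ≈ -111.55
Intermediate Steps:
U(k, D) = 2 + k
c = -1 (c = 2 - 3 = -1)
f(K) = 6 (f(K) = (2 + 3) - 1*(-1) = 5 + 1 = 6)
-2275/(f(c)*√(14 + 10) - 9) = -2275/(6*√(14 + 10) - 9) = -2275/(6*√24 - 9) = -2275/(6*(2*√6) - 9) = -2275/(12*√6 - 9) = -2275/(-9 + 12*√6)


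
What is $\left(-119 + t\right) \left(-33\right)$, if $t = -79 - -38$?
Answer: $5280$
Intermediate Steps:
$t = -41$ ($t = -79 + 38 = -41$)
$\left(-119 + t\right) \left(-33\right) = \left(-119 - 41\right) \left(-33\right) = \left(-160\right) \left(-33\right) = 5280$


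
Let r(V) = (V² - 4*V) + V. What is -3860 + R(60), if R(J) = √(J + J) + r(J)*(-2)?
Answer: -10700 + 2*√30 ≈ -10689.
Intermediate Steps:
r(V) = V² - 3*V
R(J) = √2*√J - 2*J*(-3 + J) (R(J) = √(J + J) + (J*(-3 + J))*(-2) = √(2*J) - 2*J*(-3 + J) = √2*√J - 2*J*(-3 + J))
-3860 + R(60) = -3860 + (√2*√60 - 2*60*(-3 + 60)) = -3860 + (√2*(2*√15) - 2*60*57) = -3860 + (2*√30 - 6840) = -3860 + (-6840 + 2*√30) = -10700 + 2*√30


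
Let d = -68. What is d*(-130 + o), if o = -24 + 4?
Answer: 10200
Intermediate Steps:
o = -20
d*(-130 + o) = -68*(-130 - 20) = -68*(-150) = 10200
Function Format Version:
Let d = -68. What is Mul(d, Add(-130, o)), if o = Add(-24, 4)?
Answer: 10200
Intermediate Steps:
o = -20
Mul(d, Add(-130, o)) = Mul(-68, Add(-130, -20)) = Mul(-68, -150) = 10200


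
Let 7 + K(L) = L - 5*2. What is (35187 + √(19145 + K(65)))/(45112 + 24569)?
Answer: 11729/23227 + √19193/69681 ≈ 0.50696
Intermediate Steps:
K(L) = -17 + L (K(L) = -7 + (L - 5*2) = -7 + (L - 10) = -7 + (-10 + L) = -17 + L)
(35187 + √(19145 + K(65)))/(45112 + 24569) = (35187 + √(19145 + (-17 + 65)))/(45112 + 24569) = (35187 + √(19145 + 48))/69681 = (35187 + √19193)*(1/69681) = 11729/23227 + √19193/69681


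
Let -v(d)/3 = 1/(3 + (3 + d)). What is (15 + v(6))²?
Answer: 3481/16 ≈ 217.56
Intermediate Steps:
v(d) = -3/(6 + d) (v(d) = -3/(3 + (3 + d)) = -3/(6 + d))
(15 + v(6))² = (15 - 3/(6 + 6))² = (15 - 3/12)² = (15 - 3*1/12)² = (15 - ¼)² = (59/4)² = 3481/16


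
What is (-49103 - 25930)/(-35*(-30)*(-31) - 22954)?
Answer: 75033/55504 ≈ 1.3518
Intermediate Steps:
(-49103 - 25930)/(-35*(-30)*(-31) - 22954) = -75033/(1050*(-31) - 22954) = -75033/(-32550 - 22954) = -75033/(-55504) = -75033*(-1/55504) = 75033/55504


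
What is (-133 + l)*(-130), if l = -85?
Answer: 28340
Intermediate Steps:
(-133 + l)*(-130) = (-133 - 85)*(-130) = -218*(-130) = 28340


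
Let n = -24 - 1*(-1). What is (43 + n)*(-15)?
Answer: -300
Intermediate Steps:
n = -23 (n = -24 + 1 = -23)
(43 + n)*(-15) = (43 - 23)*(-15) = 20*(-15) = -300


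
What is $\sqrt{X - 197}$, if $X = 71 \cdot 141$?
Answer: $\sqrt{9814} \approx 99.066$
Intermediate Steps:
$X = 10011$
$\sqrt{X - 197} = \sqrt{10011 - 197} = \sqrt{9814}$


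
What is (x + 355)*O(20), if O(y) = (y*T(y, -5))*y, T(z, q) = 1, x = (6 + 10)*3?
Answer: 161200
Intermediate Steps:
x = 48 (x = 16*3 = 48)
O(y) = y² (O(y) = (y*1)*y = y*y = y²)
(x + 355)*O(20) = (48 + 355)*20² = 403*400 = 161200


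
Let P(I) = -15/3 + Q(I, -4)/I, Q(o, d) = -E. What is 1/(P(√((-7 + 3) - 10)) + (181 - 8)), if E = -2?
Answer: 588/98785 + I*√14/197570 ≈ 0.0059523 + 1.8938e-5*I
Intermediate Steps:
Q(o, d) = 2 (Q(o, d) = -1*(-2) = 2)
P(I) = -5 + 2/I (P(I) = -15/3 + 2/I = -15*⅓ + 2/I = -5 + 2/I)
1/(P(√((-7 + 3) - 10)) + (181 - 8)) = 1/((-5 + 2/(√((-7 + 3) - 10))) + (181 - 8)) = 1/((-5 + 2/(√(-4 - 10))) + 173) = 1/((-5 + 2/(√(-14))) + 173) = 1/((-5 + 2/((I*√14))) + 173) = 1/((-5 + 2*(-I*√14/14)) + 173) = 1/((-5 - I*√14/7) + 173) = 1/(168 - I*√14/7)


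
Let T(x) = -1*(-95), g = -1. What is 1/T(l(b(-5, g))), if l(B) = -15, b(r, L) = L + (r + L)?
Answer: 1/95 ≈ 0.010526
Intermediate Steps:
b(r, L) = r + 2*L (b(r, L) = L + (L + r) = r + 2*L)
T(x) = 95
1/T(l(b(-5, g))) = 1/95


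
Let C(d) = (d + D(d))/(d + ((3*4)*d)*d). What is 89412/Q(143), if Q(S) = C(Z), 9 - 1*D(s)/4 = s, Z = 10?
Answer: 18031420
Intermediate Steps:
D(s) = 36 - 4*s
C(d) = (36 - 3*d)/(d + 12*d**2) (C(d) = (d + (36 - 4*d))/(d + ((3*4)*d)*d) = (36 - 3*d)/(d + (12*d)*d) = (36 - 3*d)/(d + 12*d**2))
Q(S) = 3/605 (Q(S) = 3*(12 - 1*10)/(10*(1 + 12*10)) = 3*(1/10)*(12 - 10)/(1 + 120) = 3*(1/10)*2/121 = 3*(1/10)*(1/121)*2 = 3/605)
89412/Q(143) = 89412/(3/605) = 89412*(605/3) = 18031420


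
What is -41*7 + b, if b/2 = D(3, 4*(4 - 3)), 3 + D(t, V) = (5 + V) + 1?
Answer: -273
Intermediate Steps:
D(t, V) = 3 + V (D(t, V) = -3 + ((5 + V) + 1) = -3 + (6 + V) = 3 + V)
b = 14 (b = 2*(3 + 4*(4 - 3)) = 2*(3 + 4*1) = 2*(3 + 4) = 2*7 = 14)
-41*7 + b = -41*7 + 14 = -287 + 14 = -273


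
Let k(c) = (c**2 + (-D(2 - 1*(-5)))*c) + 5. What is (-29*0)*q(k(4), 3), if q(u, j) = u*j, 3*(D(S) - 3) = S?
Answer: 0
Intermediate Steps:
D(S) = 3 + S/3
k(c) = 5 + c**2 - 16*c/3 (k(c) = (c**2 + (-(3 + (2 - 1*(-5))/3))*c) + 5 = (c**2 + (-(3 + (2 + 5)/3))*c) + 5 = (c**2 + (-(3 + (1/3)*7))*c) + 5 = (c**2 + (-(3 + 7/3))*c) + 5 = (c**2 + (-1*16/3)*c) + 5 = (c**2 - 16*c/3) + 5 = 5 + c**2 - 16*c/3)
q(u, j) = j*u
(-29*0)*q(k(4), 3) = (-29*0)*(3*(5 + 4**2 - 16/3*4)) = 0*(3*(5 + 16 - 64/3)) = 0*(3*(-1/3)) = 0*(-1) = 0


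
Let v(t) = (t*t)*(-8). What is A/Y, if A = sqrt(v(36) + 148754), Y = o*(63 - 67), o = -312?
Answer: sqrt(138386)/1248 ≈ 0.29808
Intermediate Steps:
v(t) = -8*t**2 (v(t) = t**2*(-8) = -8*t**2)
Y = 1248 (Y = -312*(63 - 67) = -312*(-4) = 1248)
A = sqrt(138386) (A = sqrt(-8*36**2 + 148754) = sqrt(-8*1296 + 148754) = sqrt(-10368 + 148754) = sqrt(138386) ≈ 372.00)
A/Y = sqrt(138386)/1248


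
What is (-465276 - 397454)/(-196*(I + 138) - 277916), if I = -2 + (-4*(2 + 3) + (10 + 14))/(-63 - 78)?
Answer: 502665/177454 ≈ 2.8326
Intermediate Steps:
I = -286/141 (I = -2 + (-4*5 + 24)/(-141) = -2 + (-20 + 24)*(-1/141) = -2 + 4*(-1/141) = -2 - 4/141 = -286/141 ≈ -2.0284)
(-465276 - 397454)/(-196*(I + 138) - 277916) = (-465276 - 397454)/(-196*(-286/141 + 138) - 277916) = -862730/(-196*19172/141 - 277916) = -862730/(-3757712/141 - 277916) = -862730/(-42943868/141) = -862730*(-141/42943868) = 502665/177454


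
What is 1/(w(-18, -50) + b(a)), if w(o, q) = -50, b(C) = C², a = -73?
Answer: 1/5279 ≈ 0.00018943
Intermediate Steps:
1/(w(-18, -50) + b(a)) = 1/(-50 + (-73)²) = 1/(-50 + 5329) = 1/5279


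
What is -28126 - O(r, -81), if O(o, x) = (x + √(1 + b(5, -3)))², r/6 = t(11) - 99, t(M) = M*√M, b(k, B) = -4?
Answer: -34684 + 162*I*√3 ≈ -34684.0 + 280.59*I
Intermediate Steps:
t(M) = M^(3/2)
r = -594 + 66*√11 (r = 6*(11^(3/2) - 99) = 6*(11*√11 - 99) = 6*(-99 + 11*√11) = -594 + 66*√11 ≈ -375.10)
O(o, x) = (x + I*√3)² (O(o, x) = (x + √(1 - 4))² = (x + √(-3))² = (x + I*√3)²)
-28126 - O(r, -81) = -28126 - (-81 + I*√3)²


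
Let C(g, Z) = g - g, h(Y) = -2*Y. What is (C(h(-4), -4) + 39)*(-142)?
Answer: -5538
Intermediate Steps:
C(g, Z) = 0
(C(h(-4), -4) + 39)*(-142) = (0 + 39)*(-142) = 39*(-142) = -5538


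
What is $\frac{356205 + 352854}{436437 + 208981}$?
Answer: $\frac{709059}{645418} \approx 1.0986$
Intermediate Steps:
$\frac{356205 + 352854}{436437 + 208981} = \frac{709059}{645418}$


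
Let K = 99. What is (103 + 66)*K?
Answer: 16731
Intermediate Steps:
(103 + 66)*K = (103 + 66)*99 = 169*99 = 16731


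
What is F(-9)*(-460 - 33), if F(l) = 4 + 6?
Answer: -4930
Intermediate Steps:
F(l) = 10
F(-9)*(-460 - 33) = 10*(-460 - 33) = 10*(-493) = -4930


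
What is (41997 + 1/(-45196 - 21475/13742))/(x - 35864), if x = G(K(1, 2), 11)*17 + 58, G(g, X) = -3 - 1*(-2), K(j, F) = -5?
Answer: -26084542765537/22249841083461 ≈ -1.1723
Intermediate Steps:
G(g, X) = -1 (G(g, X) = -3 + 2 = -1)
x = 41 (x = -1*17 + 58 = -17 + 58 = 41)
(41997 + 1/(-45196 - 21475/13742))/(x - 35864) = (41997 + 1/(-45196 - 21475/13742))/(41 - 35864) = (41997 + 1/(-45196 - 21475*1/13742))/(-35823) = (41997 + 1/(-45196 - 21475/13742))*(-1/35823) = (41997 + 1/(-621104907/13742))*(-1/35823) = (41997 - 13742/621104907)*(-1/35823) = (26084542765537/621104907)*(-1/35823) = -26084542765537/22249841083461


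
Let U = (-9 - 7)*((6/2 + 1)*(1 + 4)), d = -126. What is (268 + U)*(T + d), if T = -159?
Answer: 14820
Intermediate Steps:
U = -320 (U = -16*(6*(1/2) + 1)*5 = -16*(3 + 1)*5 = -64*5 = -16*20 = -320)
(268 + U)*(T + d) = (268 - 320)*(-159 - 126) = -52*(-285) = 14820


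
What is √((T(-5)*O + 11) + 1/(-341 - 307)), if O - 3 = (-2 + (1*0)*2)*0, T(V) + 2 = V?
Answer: I*√12962/36 ≈ 3.1625*I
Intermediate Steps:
T(V) = -2 + V
O = 3 (O = 3 + (-2 + (1*0)*2)*0 = 3 + (-2 + 0*2)*0 = 3 + (-2 + 0)*0 = 3 - 2*0 = 3 + 0 = 3)
√((T(-5)*O + 11) + 1/(-341 - 307)) = √(((-2 - 5)*3 + 11) + 1/(-341 - 307)) = √((-7*3 + 11) + 1/(-648)) = √((-21 + 11) - 1/648) = √(-10 - 1/648) = √(-6481/648) = I*√12962/36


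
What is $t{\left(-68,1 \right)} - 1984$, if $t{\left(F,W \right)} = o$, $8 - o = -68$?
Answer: $-1908$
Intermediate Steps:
$o = 76$ ($o = 8 - -68 = 8 + 68 = 76$)
$t{\left(F,W \right)} = 76$
$t{\left(-68,1 \right)} - 1984 = 76 - 1984 = -1908$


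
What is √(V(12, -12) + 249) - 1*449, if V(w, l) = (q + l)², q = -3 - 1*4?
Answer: -449 + √610 ≈ -424.30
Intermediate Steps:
q = -7 (q = -3 - 4 = -7)
V(w, l) = (-7 + l)²
√(V(12, -12) + 249) - 1*449 = √((-7 - 12)² + 249) - 1*449 = √((-19)² + 249) - 449 = √(361 + 249) - 449 = √610 - 449 = -449 + √610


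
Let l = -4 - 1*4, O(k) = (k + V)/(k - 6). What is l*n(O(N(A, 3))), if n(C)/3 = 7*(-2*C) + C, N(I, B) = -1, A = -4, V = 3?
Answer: -624/7 ≈ -89.143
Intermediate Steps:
O(k) = (3 + k)/(-6 + k) (O(k) = (k + 3)/(k - 6) = (3 + k)/(-6 + k))
l = -8 (l = -4 - 4 = -8)
n(C) = -39*C (n(C) = 3*(7*(-2*C) + C) = 3*(-14*C + C) = 3*(-13*C) = -39*C)
l*n(O(N(A, 3))) = -(-312)*(3 - 1)/(-6 - 1) = -(-312)*2/(-7) = -(-312)*(-⅐*2) = -(-312)*(-2)/7 = -8*78/7 = -624/7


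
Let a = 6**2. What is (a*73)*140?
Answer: 367920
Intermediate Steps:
a = 36
(a*73)*140 = (36*73)*140 = 2628*140 = 367920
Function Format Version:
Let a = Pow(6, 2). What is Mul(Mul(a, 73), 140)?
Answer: 367920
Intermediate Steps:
a = 36
Mul(Mul(a, 73), 140) = Mul(Mul(36, 73), 140) = Mul(2628, 140) = 367920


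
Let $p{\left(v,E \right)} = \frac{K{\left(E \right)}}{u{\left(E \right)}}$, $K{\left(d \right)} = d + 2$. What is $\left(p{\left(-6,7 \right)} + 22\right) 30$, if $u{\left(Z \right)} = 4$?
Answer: $\frac{1455}{2} \approx 727.5$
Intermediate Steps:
$K{\left(d \right)} = 2 + d$
$p{\left(v,E \right)} = \frac{1}{2} + \frac{E}{4}$ ($p{\left(v,E \right)} = \frac{2 + E}{4} = \left(2 + E\right) \frac{1}{4} = \frac{1}{2} + \frac{E}{4}$)
$\left(p{\left(-6,7 \right)} + 22\right) 30 = \left(\left(\frac{1}{2} + \frac{1}{4} \cdot 7\right) + 22\right) 30 = \left(\left(\frac{1}{2} + \frac{7}{4}\right) + 22\right) 30 = \left(\frac{9}{4} + 22\right) 30 = \frac{97}{4} \cdot 30 = \frac{1455}{2}$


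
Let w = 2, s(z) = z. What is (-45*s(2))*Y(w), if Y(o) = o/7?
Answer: -180/7 ≈ -25.714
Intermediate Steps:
Y(o) = o/7 (Y(o) = o*(⅐) = o/7)
(-45*s(2))*Y(w) = (-45*2)*((⅐)*2) = -90*2/7 = -180/7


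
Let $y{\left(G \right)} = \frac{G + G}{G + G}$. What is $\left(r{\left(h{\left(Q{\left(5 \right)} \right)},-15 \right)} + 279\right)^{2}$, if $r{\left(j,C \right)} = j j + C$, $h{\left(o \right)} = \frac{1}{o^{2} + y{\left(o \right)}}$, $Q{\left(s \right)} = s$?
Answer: $\frac{31849756225}{456976} \approx 69697.0$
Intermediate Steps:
$y{\left(G \right)} = 1$ ($y{\left(G \right)} = \frac{2 G}{2 G} = 2 G \frac{1}{2 G} = 1$)
$h{\left(o \right)} = \frac{1}{1 + o^{2}}$ ($h{\left(o \right)} = \frac{1}{o^{2} + 1} = \frac{1}{1 + o^{2}}$)
$r{\left(j,C \right)} = C + j^{2}$ ($r{\left(j,C \right)} = j^{2} + C = C + j^{2}$)
$\left(r{\left(h{\left(Q{\left(5 \right)} \right)},-15 \right)} + 279\right)^{2} = \left(\left(-15 + \left(\frac{1}{1 + 5^{2}}\right)^{2}\right) + 279\right)^{2} = \left(\left(-15 + \left(\frac{1}{1 + 25}\right)^{2}\right) + 279\right)^{2} = \left(\left(-15 + \left(\frac{1}{26}\right)^{2}\right) + 279\right)^{2} = \left(\left(-15 + \frac{1}{676}\right) + 279\right)^{2} = \left(- \frac{10139}{676} + 279\right)^{2} = \left(\frac{178465}{676}\right)^{2} = \frac{31849756225}{456976}$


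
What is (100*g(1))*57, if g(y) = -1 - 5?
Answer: -34200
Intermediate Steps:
g(y) = -6
(100*g(1))*57 = (100*(-6))*57 = -600*57 = -34200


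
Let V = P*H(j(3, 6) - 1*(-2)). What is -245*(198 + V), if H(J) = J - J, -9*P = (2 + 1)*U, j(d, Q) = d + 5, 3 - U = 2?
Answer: -48510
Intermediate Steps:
U = 1 (U = 3 - 1*2 = 3 - 2 = 1)
j(d, Q) = 5 + d
P = -1/3 (P = -(2 + 1)/9 = -1/3 ≈ -0.33333)
H(J) = 0
V = 0 (V = -1/3*0 = 0)
-245*(198 + V) = -245*(198 + 0) = -245*198 = -48510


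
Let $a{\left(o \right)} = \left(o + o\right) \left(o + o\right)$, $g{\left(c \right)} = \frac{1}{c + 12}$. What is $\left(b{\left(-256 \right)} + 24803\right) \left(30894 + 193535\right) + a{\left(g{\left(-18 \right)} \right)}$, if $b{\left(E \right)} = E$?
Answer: $\frac{49581527968}{9} \approx 5.5091 \cdot 10^{9}$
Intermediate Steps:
$g{\left(c \right)} = \frac{1}{12 + c}$
$a{\left(o \right)} = 4 o^{2}$ ($a{\left(o \right)} = 2 o 2 o = 4 o^{2}$)
$\left(b{\left(-256 \right)} + 24803\right) \left(30894 + 193535\right) + a{\left(g{\left(-18 \right)} \right)} = \left(-256 + 24803\right) \left(30894 + 193535\right) + 4 \left(\frac{1}{12 - 18}\right)^{2} = 24547 \cdot 224429 + 4 \left(\frac{1}{-6}\right)^{2} = 5509058663 + 4 \left(- \frac{1}{6}\right)^{2} = 5509058663 + 4 \cdot \frac{1}{36} = 5509058663 + \frac{1}{9} = \frac{49581527968}{9}$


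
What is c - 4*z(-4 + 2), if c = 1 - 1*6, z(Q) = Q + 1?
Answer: -1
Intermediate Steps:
z(Q) = 1 + Q
c = -5 (c = 1 - 6 = -5)
c - 4*z(-4 + 2) = -5 - 4*(1 + (-4 + 2)) = -5 - 4*(1 - 2) = -5 - 4*(-1) = -5 + 4 = -1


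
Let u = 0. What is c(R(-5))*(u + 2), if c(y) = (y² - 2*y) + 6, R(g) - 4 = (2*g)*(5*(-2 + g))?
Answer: 249228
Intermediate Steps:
R(g) = 4 + 2*g*(-10 + 5*g) (R(g) = 4 + (2*g)*(5*(-2 + g)) = 4 + (2*g)*(-10 + 5*g) = 4 + 2*g*(-10 + 5*g))
c(y) = 6 + y² - 2*y
c(R(-5))*(u + 2) = (6 + (4 - 20*(-5) + 10*(-5)²)² - 2*(4 - 20*(-5) + 10*(-5)²))*(0 + 2) = (6 + (4 + 100 + 10*25)² - 2*(4 + 100 + 10*25))*2 = (6 + (4 + 100 + 250)² - 2*(4 + 100 + 250))*2 = (6 + 354² - 2*354)*2 = (6 + 125316 - 708)*2 = 124614*2 = 249228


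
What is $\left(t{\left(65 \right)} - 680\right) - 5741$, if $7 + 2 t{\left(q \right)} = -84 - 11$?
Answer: $-6472$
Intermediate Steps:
$t{\left(q \right)} = -51$ ($t{\left(q \right)} = - \frac{7}{2} + \frac{-84 - 11}{2} = - \frac{7}{2} + \frac{1}{2} \left(-95\right) = - \frac{7}{2} - \frac{95}{2} = -51$)
$\left(t{\left(65 \right)} - 680\right) - 5741 = \left(-51 - 680\right) - 5741 = -731 - 5741 = -6472$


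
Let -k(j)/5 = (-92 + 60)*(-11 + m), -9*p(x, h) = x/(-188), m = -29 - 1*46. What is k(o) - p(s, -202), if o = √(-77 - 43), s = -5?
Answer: -23281915/1692 ≈ -13760.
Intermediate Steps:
m = -75 (m = -29 - 46 = -75)
p(x, h) = x/1692 (p(x, h) = -x/(9*(-188)) = -x*(-1)/(9*188) = -(-1)*x/1692 = x/1692)
o = 2*I*√30 (o = √(-120) = 2*I*√30 ≈ 10.954*I)
k(j) = -13760 (k(j) = -5*(-92 + 60)*(-11 - 75) = -(-160)*(-86) = -5*2752 = -13760)
k(o) - p(s, -202) = -13760 - (-5)/1692 = -13760 - 1*(-5/1692) = -13760 + 5/1692 = -23281915/1692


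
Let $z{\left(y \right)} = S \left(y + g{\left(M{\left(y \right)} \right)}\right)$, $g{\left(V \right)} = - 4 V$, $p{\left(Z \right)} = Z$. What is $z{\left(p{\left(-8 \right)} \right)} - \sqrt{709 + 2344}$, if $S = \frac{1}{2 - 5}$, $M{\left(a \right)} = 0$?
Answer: $\frac{8}{3} - \sqrt{3053} \approx -52.587$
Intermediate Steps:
$S = - \frac{1}{3}$ ($S = \frac{1}{2 - 5} = \frac{1}{-3} = - \frac{1}{3} \approx -0.33333$)
$z{\left(y \right)} = - \frac{y}{3}$ ($z{\left(y \right)} = - \frac{y - 0}{3} = - \frac{y + 0}{3} = - \frac{y}{3}$)
$z{\left(p{\left(-8 \right)} \right)} - \sqrt{709 + 2344} = \left(- \frac{1}{3}\right) \left(-8\right) - \sqrt{709 + 2344} = \frac{8}{3} - \sqrt{3053}$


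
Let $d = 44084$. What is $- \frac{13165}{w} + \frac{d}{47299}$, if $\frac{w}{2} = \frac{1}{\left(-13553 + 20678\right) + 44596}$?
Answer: $- \frac{32206218449367}{94598} \approx -3.4045 \cdot 10^{8}$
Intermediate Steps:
$w = \frac{2}{51721}$ ($w = \frac{2}{\left(-13553 + 20678\right) + 44596} = \frac{2}{7125 + 44596} = \frac{2}{51721} \approx 3.8669 \cdot 10^{-5}$)
$- \frac{13165}{w} + \frac{d}{47299} = - \frac{13165}{\frac{2}{51721}} + \frac{44084}{47299} = \left(-13165\right) \frac{51721}{2} + 44084 \cdot \frac{1}{47299} = - \frac{680906965}{2} + \frac{44084}{47299} = - \frac{32206218449367}{94598}$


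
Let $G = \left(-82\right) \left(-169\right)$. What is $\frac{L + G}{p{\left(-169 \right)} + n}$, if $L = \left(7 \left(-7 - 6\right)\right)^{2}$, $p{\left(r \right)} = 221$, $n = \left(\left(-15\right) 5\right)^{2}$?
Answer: $\frac{22139}{5846} \approx 3.787$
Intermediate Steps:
$n = 5625$ ($n = \left(-75\right)^{2} = 5625$)
$G = 13858$
$L = 8281$ ($L = \left(7 \left(-13\right)\right)^{2} = \left(-91\right)^{2} = 8281$)
$\frac{L + G}{p{\left(-169 \right)} + n} = \frac{8281 + 13858}{221 + 5625} = \frac{22139}{5846}$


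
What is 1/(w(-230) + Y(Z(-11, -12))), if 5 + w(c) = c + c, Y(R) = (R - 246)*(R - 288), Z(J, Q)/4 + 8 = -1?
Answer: 1/90903 ≈ 1.1001e-5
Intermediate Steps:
Z(J, Q) = -36 (Z(J, Q) = -32 + 4*(-1) = -32 - 4 = -36)
Y(R) = (-288 + R)*(-246 + R) (Y(R) = (-246 + R)*(-288 + R) = (-288 + R)*(-246 + R))
w(c) = -5 + 2*c (w(c) = -5 + (c + c) = -5 + 2*c)
1/(w(-230) + Y(Z(-11, -12))) = 1/((-5 + 2*(-230)) + (70848 + (-36)**2 - 534*(-36))) = 1/((-5 - 460) + (70848 + 1296 + 19224)) = 1/(-465 + 91368) = 1/90903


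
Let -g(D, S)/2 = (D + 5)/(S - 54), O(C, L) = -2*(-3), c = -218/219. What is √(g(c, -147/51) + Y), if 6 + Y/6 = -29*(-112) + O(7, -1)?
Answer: √874000309820466/211773 ≈ 139.60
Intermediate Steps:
c = -218/219 (c = -218*1/219 = -218/219 ≈ -0.99543)
O(C, L) = 6
g(D, S) = -2*(5 + D)/(-54 + S) (g(D, S) = -2*(D + 5)/(S - 54) = -2*(5 + D)/(-54 + S))
Y = 19488 (Y = -36 + 6*(-29*(-112) + 6) = -36 + 6*(3248 + 6) = -36 + 6*3254 = -36 + 19524 = 19488)
√(g(c, -147/51) + Y) = √(2*(-5 - 1*(-218/219))/(-54 - 147/51) + 19488) = √(2*(-5 + 218/219)/(-54 - 147*1/51) + 19488) = √(2*(-877/219)/(-54 - 49/17) + 19488) = √(2*(-877/219)/(-967/17) + 19488) = √(2*(-17/967)*(-877/219) + 19488) = √(29818/211773 + 19488) = √(4127062042/211773) = √874000309820466/211773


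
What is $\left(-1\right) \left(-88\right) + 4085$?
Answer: $4173$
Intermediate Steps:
$\left(-1\right) \left(-88\right) + 4085 = 88 + 4085 = 4173$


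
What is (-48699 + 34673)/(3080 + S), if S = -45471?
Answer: 14026/42391 ≈ 0.33087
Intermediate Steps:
(-48699 + 34673)/(3080 + S) = (-48699 + 34673)/(3080 - 45471) = -14026/(-42391) = -14026*(-1/42391) = 14026/42391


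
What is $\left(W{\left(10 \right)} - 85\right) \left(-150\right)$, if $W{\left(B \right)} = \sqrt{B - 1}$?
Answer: $12300$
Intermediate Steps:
$W{\left(B \right)} = \sqrt{-1 + B}$
$\left(W{\left(10 \right)} - 85\right) \left(-150\right) = \left(\sqrt{-1 + 10} - 85\right) \left(-150\right) = \left(\sqrt{9} - 85\right) \left(-150\right) = \left(3 - 85\right) \left(-150\right) = \left(-82\right) \left(-150\right) = 12300$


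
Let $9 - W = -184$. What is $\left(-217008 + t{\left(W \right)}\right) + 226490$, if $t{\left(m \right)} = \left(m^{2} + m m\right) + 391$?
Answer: $84371$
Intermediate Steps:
$W = 193$ ($W = 9 - -184 = 9 + 184 = 193$)
$t{\left(m \right)} = 391 + 2 m^{2}$ ($t{\left(m \right)} = \left(m^{2} + m^{2}\right) + 391 = 2 m^{2} + 391 = 391 + 2 m^{2}$)
$\left(-217008 + t{\left(W \right)}\right) + 226490 = \left(-217008 + \left(391 + 2 \cdot 193^{2}\right)\right) + 226490 = \left(-217008 + \left(391 + 2 \cdot 37249\right)\right) + 226490 = \left(-217008 + \left(391 + 74498\right)\right) + 226490 = \left(-217008 + 74889\right) + 226490 = -142119 + 226490 = 84371$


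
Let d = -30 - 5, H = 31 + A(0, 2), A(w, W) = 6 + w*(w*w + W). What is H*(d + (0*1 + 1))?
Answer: -1258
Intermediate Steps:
A(w, W) = 6 + w*(W + w²) (A(w, W) = 6 + w*(w² + W) = 6 + w*(W + w²))
H = 37 (H = 31 + (6 + 0³ + 2*0) = 31 + (6 + 0 + 0) = 31 + 6 = 37)
d = -35
H*(d + (0*1 + 1)) = 37*(-35 + (0*1 + 1)) = 37*(-35 + (0 + 1)) = 37*(-35 + 1) = 37*(-34) = -1258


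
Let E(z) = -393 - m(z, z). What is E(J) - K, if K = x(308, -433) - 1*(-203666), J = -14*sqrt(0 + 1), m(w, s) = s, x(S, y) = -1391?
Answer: -202654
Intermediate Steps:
J = -14 (J = -14*sqrt(1) = -14*1 = -14)
E(z) = -393 - z
K = 202275 (K = -1391 - 1*(-203666) = -1391 + 203666 = 202275)
E(J) - K = (-393 - 1*(-14)) - 1*202275 = (-393 + 14) - 202275 = -379 - 202275 = -202654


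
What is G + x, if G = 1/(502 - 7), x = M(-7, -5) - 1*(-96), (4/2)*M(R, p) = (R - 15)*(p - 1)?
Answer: 80191/495 ≈ 162.00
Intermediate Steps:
M(R, p) = (-1 + p)*(-15 + R)/2 (M(R, p) = ((R - 15)*(p - 1))/2 = ((-15 + R)*(-1 + p))/2 = ((-1 + p)*(-15 + R))/2 = (-1 + p)*(-15 + R)/2)
x = 162 (x = (15/2 - 15/2*(-5) - ½*(-7) + (½)*(-7)*(-5)) - 1*(-96) = (15/2 + 75/2 + 7/2 + 35/2) + 96 = 66 + 96 = 162)
G = 1/495 ≈ 0.0020202
G + x = 1/495 + 162 = 80191/495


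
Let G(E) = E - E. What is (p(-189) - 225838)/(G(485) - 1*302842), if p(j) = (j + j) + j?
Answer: 226405/302842 ≈ 0.74760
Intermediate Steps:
G(E) = 0
p(j) = 3*j (p(j) = 2*j + j = 3*j)
(p(-189) - 225838)/(G(485) - 1*302842) = (3*(-189) - 225838)/(0 - 1*302842) = (-567 - 225838)/(0 - 302842) = -226405/(-302842) = -226405*(-1/302842) = 226405/302842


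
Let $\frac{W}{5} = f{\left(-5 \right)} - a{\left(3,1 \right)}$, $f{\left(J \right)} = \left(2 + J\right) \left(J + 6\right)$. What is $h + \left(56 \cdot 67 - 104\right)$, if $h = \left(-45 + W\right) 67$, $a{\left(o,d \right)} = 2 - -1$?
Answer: $-1377$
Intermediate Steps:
$f{\left(J \right)} = \left(2 + J\right) \left(6 + J\right)$
$a{\left(o,d \right)} = 3$ ($a{\left(o,d \right)} = 2 + 1 = 3$)
$W = -30$ ($W = 5 \left(\left(12 + \left(-5\right)^{2} + 8 \left(-5\right)\right) - 3\right) = 5 \left(\left(12 + 25 - 40\right) - 3\right) = 5 \left(-3 - 3\right) = 5 \left(-6\right) = -30$)
$h = -5025$ ($h = \left(-45 - 30\right) 67 = \left(-75\right) 67 = -5025$)
$h + \left(56 \cdot 67 - 104\right) = -5025 + \left(56 \cdot 67 - 104\right) = -5025 + \left(3752 - 104\right) = -5025 + 3648 = -1377$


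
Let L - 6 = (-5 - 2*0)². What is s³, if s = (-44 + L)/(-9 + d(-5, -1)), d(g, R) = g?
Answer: 2197/2744 ≈ 0.80066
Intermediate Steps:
L = 31 (L = 6 + (-5 - 2*0)² = 6 + (-5 + 0)² = 6 + (-5)² = 6 + 25 = 31)
s = 13/14 (s = (-44 + 31)/(-9 - 5) = -13/(-14) = -13*(-1/14) = 13/14 ≈ 0.92857)
s³ = (13/14)³ = 2197/2744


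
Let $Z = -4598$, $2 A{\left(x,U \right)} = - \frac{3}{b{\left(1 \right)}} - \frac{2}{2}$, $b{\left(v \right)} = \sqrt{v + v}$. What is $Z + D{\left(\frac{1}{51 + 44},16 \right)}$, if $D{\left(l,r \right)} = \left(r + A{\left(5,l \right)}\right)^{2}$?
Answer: $- \frac{34853}{8} - \frac{93 \sqrt{2}}{4} \approx -4389.5$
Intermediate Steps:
$b{\left(v \right)} = \sqrt{2} \sqrt{v}$ ($b{\left(v \right)} = \sqrt{2 v} = \sqrt{2} \sqrt{v}$)
$A{\left(x,U \right)} = - \frac{1}{2} - \frac{3 \sqrt{2}}{4}$ ($A{\left(x,U \right)} = \frac{- \frac{3}{\sqrt{2} \sqrt{1}} - \frac{2}{2}}{2} = \frac{- \frac{3}{\sqrt{2} \cdot 1} - 1}{2} = \frac{- \frac{3}{\sqrt{2}} - 1}{2} = \frac{- 3 \frac{\sqrt{2}}{2} - 1}{2} = \frac{- \frac{3 \sqrt{2}}{2} - 1}{2} = \frac{-1 - \frac{3 \sqrt{2}}{2}}{2} = - \frac{1}{2} - \frac{3 \sqrt{2}}{4}$)
$D{\left(l,r \right)} = \left(- \frac{1}{2} + r - \frac{3 \sqrt{2}}{4}\right)^{2}$ ($D{\left(l,r \right)} = \left(r - \left(\frac{1}{2} + \frac{3 \sqrt{2}}{4}\right)\right)^{2} = \left(- \frac{1}{2} + r - \frac{3 \sqrt{2}}{4}\right)^{2}$)
$Z + D{\left(\frac{1}{51 + 44},16 \right)} = -4598 + \frac{\left(-2 - 3 \sqrt{2} + 4 \cdot 16\right)^{2}}{16} = -4598 + \frac{\left(-2 - 3 \sqrt{2} + 64\right)^{2}}{16} = -4598 + \frac{\left(62 - 3 \sqrt{2}\right)^{2}}{16}$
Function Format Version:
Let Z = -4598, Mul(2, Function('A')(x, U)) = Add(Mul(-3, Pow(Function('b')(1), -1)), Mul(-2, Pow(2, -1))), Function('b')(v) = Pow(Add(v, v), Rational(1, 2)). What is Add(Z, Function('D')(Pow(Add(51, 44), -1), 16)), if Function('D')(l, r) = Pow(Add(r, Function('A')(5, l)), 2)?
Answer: Add(Rational(-34853, 8), Mul(Rational(-93, 4), Pow(2, Rational(1, 2)))) ≈ -4389.5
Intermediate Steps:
Function('b')(v) = Mul(Pow(2, Rational(1, 2)), Pow(v, Rational(1, 2))) (Function('b')(v) = Pow(Mul(2, v), Rational(1, 2)) = Mul(Pow(2, Rational(1, 2)), Pow(v, Rational(1, 2))))
Function('A')(x, U) = Add(Rational(-1, 2), Mul(Rational(-3, 4), Pow(2, Rational(1, 2)))) (Function('A')(x, U) = Mul(Rational(1, 2), Add(Mul(-3, Pow(Mul(Pow(2, Rational(1, 2)), Pow(1, Rational(1, 2))), -1)), Mul(-2, Pow(2, -1)))) = Mul(Rational(1, 2), Add(Mul(-3, Pow(Mul(Pow(2, Rational(1, 2)), 1), -1)), Mul(-2, Rational(1, 2)))) = Mul(Rational(1, 2), Add(Mul(-3, Pow(Pow(2, Rational(1, 2)), -1)), -1)) = Mul(Rational(1, 2), Add(Mul(-3, Mul(Rational(1, 2), Pow(2, Rational(1, 2)))), -1)) = Mul(Rational(1, 2), Add(Mul(Rational(-3, 2), Pow(2, Rational(1, 2))), -1)) = Mul(Rational(1, 2), Add(-1, Mul(Rational(-3, 2), Pow(2, Rational(1, 2))))) = Add(Rational(-1, 2), Mul(Rational(-3, 4), Pow(2, Rational(1, 2)))))
Function('D')(l, r) = Pow(Add(Rational(-1, 2), r, Mul(Rational(-3, 4), Pow(2, Rational(1, 2)))), 2) (Function('D')(l, r) = Pow(Add(r, Add(Rational(-1, 2), Mul(Rational(-3, 4), Pow(2, Rational(1, 2))))), 2) = Pow(Add(Rational(-1, 2), r, Mul(Rational(-3, 4), Pow(2, Rational(1, 2)))), 2))
Add(Z, Function('D')(Pow(Add(51, 44), -1), 16)) = Add(-4598, Mul(Rational(1, 16), Pow(Add(-2, Mul(-3, Pow(2, Rational(1, 2))), Mul(4, 16)), 2))) = Add(-4598, Mul(Rational(1, 16), Pow(Add(-2, Mul(-3, Pow(2, Rational(1, 2))), 64), 2))) = Add(-4598, Mul(Rational(1, 16), Pow(Add(62, Mul(-3, Pow(2, Rational(1, 2)))), 2)))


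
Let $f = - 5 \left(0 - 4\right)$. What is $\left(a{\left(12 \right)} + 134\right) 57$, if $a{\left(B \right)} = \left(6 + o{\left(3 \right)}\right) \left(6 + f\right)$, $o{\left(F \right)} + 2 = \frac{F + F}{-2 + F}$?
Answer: $22458$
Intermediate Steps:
$f = 20$ ($f = \left(-5\right) \left(-4\right) = 20$)
$o{\left(F \right)} = -2 + \frac{2 F}{-2 + F}$ ($o{\left(F \right)} = -2 + \frac{F + F}{-2 + F} = -2 + \frac{2 F}{-2 + F}$)
$a{\left(B \right)} = 260$ ($a{\left(B \right)} = \left(6 + \frac{4}{-2 + 3}\right) \left(6 + 20\right) = \left(6 + \frac{4}{1}\right) 26 = \left(6 + 4 \cdot 1\right) 26 = \left(6 + 4\right) 26 = 10 \cdot 26 = 260$)
$\left(a{\left(12 \right)} + 134\right) 57 = \left(260 + 134\right) 57 = 394 \cdot 57 = 22458$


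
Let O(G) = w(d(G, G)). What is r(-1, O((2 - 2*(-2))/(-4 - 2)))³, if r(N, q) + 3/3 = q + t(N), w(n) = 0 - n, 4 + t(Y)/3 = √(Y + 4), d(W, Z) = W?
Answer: -2700 + 1377*√3 ≈ -314.97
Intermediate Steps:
t(Y) = -12 + 3*√(4 + Y) (t(Y) = -12 + 3*√(Y + 4) = -12 + 3*√(4 + Y))
w(n) = -n
O(G) = -G
r(N, q) = -13 + q + 3*√(4 + N) (r(N, q) = -1 + (q + (-12 + 3*√(4 + N))) = -1 + (-12 + q + 3*√(4 + N)) = -13 + q + 3*√(4 + N))
r(-1, O((2 - 2*(-2))/(-4 - 2)))³ = (-13 - (2 - 2*(-2))/(-4 - 2) + 3*√(4 - 1))³ = (-13 - (2 + 4)/(-6) + 3*√3)³ = (-13 - 6*(-1)/6 + 3*√3)³ = (-13 - 1*(-1) + 3*√3)³ = (-13 + 1 + 3*√3)³ = (-12 + 3*√3)³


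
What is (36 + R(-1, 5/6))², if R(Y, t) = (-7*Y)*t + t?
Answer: 16384/9 ≈ 1820.4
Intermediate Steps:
R(Y, t) = t - 7*Y*t (R(Y, t) = -7*Y*t + t = t - 7*Y*t)
(36 + R(-1, 5/6))² = (36 + (5/6)*(1 - 7*(-1)))² = (36 + (5*(⅙))*(1 + 7))² = (36 + (⅚)*8)² = (36 + 20/3)² = (128/3)² = 16384/9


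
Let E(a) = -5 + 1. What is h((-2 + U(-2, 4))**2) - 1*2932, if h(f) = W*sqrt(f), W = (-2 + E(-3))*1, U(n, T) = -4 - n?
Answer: -2956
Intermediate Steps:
E(a) = -4
W = -6 (W = (-2 - 4)*1 = -6*1 = -6)
h(f) = -6*sqrt(f)
h((-2 + U(-2, 4))**2) - 1*2932 = -6*sqrt((-2 + (-4 - 1*(-2)))**2) - 1*2932 = -6*sqrt((-2 + (-4 + 2))**2) - 2932 = -6*sqrt((-2 - 2)**2) - 2932 = -6*sqrt((-4)**2) - 2932 = -6*sqrt(16) - 2932 = -6*4 - 2932 = -24 - 2932 = -2956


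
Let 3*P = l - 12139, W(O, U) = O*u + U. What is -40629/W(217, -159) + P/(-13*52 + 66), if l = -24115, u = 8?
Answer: -8589256/1442955 ≈ -5.9525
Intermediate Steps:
W(O, U) = U + 8*O (W(O, U) = O*8 + U = 8*O + U = U + 8*O)
P = -36254/3 (P = (-24115 - 12139)/3 = (⅓)*(-36254) = -36254/3 ≈ -12085.)
-40629/W(217, -159) + P/(-13*52 + 66) = -40629/(-159 + 8*217) - 36254/(3*(-13*52 + 66)) = -40629/(-159 + 1736) - 36254/(3*(-676 + 66)) = -40629/1577 - 36254/3/(-610) = -40629*1/1577 - 36254/3*(-1/610) = -40629/1577 + 18127/915 = -8589256/1442955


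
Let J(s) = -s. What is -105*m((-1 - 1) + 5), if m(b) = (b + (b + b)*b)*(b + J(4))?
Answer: 2205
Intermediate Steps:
m(b) = (-4 + b)*(b + 2*b**2) (m(b) = (b + (b + b)*b)*(b - 1*4) = (b + (2*b)*b)*(b - 4) = (b + 2*b**2)*(-4 + b) = (-4 + b)*(b + 2*b**2))
-105*m((-1 - 1) + 5) = -105*((-1 - 1) + 5)*(-4 - 7*((-1 - 1) + 5) + 2*((-1 - 1) + 5)**2) = -105*(-2 + 5)*(-4 - 7*(-2 + 5) + 2*(-2 + 5)**2) = -315*(-4 - 7*3 + 2*3**2) = -315*(-4 - 21 + 2*9) = -315*(-4 - 21 + 18) = -315*(-7) = -105*(-21) = 2205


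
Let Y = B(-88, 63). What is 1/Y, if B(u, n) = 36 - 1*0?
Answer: 1/36 ≈ 0.027778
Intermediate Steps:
B(u, n) = 36 (B(u, n) = 36 + 0 = 36)
Y = 36
1/Y = 1/36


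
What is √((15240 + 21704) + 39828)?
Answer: 2*√19193 ≈ 277.08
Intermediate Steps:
√((15240 + 21704) + 39828) = √(36944 + 39828) = √76772 = 2*√19193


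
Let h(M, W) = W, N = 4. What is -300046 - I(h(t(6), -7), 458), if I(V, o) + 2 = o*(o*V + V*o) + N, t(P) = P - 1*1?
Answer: 2636648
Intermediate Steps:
t(P) = -1 + P (t(P) = P - 1 = -1 + P)
I(V, o) = 2 + 2*V*o**2 (I(V, o) = -2 + (o*(o*V + V*o) + 4) = -2 + (o*(V*o + V*o) + 4) = -2 + (o*(2*V*o) + 4) = -2 + (2*V*o**2 + 4) = -2 + (4 + 2*V*o**2) = 2 + 2*V*o**2)
-300046 - I(h(t(6), -7), 458) = -300046 - (2 + 2*(-7)*458**2) = -300046 - (2 + 2*(-7)*209764) = -300046 - (2 - 2936696) = -300046 - 1*(-2936694) = -300046 + 2936694 = 2636648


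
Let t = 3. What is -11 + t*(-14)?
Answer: -53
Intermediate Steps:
-11 + t*(-14) = -11 + 3*(-14) = -11 - 42 = -53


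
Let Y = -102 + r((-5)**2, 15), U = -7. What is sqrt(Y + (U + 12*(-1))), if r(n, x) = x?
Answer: I*sqrt(106) ≈ 10.296*I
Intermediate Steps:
Y = -87 (Y = -102 + 15 = -87)
sqrt(Y + (U + 12*(-1))) = sqrt(-87 + (-7 + 12*(-1))) = sqrt(-87 + (-7 - 12)) = sqrt(-87 - 19) = sqrt(-106) = I*sqrt(106)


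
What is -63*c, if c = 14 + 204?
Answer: -13734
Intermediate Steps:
c = 218
-63*c = -63*218 = -13734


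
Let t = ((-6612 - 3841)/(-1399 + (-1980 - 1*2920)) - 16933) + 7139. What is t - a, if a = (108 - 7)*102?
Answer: -126574251/6299 ≈ -20094.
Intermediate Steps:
t = -61681953/6299 (t = (-10453/(-1399 + (-1980 - 2920)) - 16933) + 7139 = (-10453/(-1399 - 4900) - 16933) + 7139 = (-10453/(-6299) - 16933) + 7139 = (-10453*(-1/6299) - 16933) + 7139 = (10453/6299 - 16933) + 7139 = -106650514/6299 + 7139 = -61681953/6299 ≈ -9792.3)
a = 10302 (a = 101*102 = 10302)
t - a = -61681953/6299 - 1*10302 = -61681953/6299 - 10302 = -126574251/6299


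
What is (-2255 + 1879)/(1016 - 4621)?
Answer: 376/3605 ≈ 0.10430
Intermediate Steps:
(-2255 + 1879)/(1016 - 4621) = -376/(-3605) = -376*(-1/3605) = 376/3605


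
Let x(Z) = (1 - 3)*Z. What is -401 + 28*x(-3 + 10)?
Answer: -793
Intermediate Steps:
x(Z) = -2*Z
-401 + 28*x(-3 + 10) = -401 + 28*(-2*(-3 + 10)) = -401 + 28*(-2*7) = -401 + 28*(-14) = -401 - 392 = -793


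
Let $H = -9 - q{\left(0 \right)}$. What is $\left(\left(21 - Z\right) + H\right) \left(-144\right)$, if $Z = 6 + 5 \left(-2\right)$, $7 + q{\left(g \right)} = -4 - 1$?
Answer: $-4032$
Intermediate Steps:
$q{\left(g \right)} = -12$ ($q{\left(g \right)} = -7 - 5 = -12$)
$H = 3$ ($H = -9 - -12 = -9 + 12 = 3$)
$Z = -4$ ($Z = 6 - 10 = -4$)
$\left(\left(21 - Z\right) + H\right) \left(-144\right) = \left(\left(21 - -4\right) + 3\right) \left(-144\right) = \left(\left(21 + 4\right) + 3\right) \left(-144\right) = \left(25 + 3\right) \left(-144\right) = 28 \left(-144\right) = -4032$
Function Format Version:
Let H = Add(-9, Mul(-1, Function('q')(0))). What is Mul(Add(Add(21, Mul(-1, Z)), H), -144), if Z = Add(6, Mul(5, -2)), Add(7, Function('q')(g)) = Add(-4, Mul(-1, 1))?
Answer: -4032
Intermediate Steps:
Function('q')(g) = -12 (Function('q')(g) = Add(-7, Add(-4, Mul(-1, 1))) = Add(-7, Add(-4, -1)) = Add(-7, -5) = -12)
H = 3 (H = Add(-9, Mul(-1, -12)) = Add(-9, 12) = 3)
Z = -4 (Z = Add(6, -10) = -4)
Mul(Add(Add(21, Mul(-1, Z)), H), -144) = Mul(Add(Add(21, Mul(-1, -4)), 3), -144) = Mul(Add(Add(21, 4), 3), -144) = Mul(Add(25, 3), -144) = Mul(28, -144) = -4032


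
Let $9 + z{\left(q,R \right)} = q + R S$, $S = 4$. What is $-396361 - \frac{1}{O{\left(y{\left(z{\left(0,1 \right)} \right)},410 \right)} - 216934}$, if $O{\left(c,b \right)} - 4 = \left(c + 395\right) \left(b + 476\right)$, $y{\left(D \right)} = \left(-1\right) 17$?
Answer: $- \frac{46761878059}{117978} \approx -3.9636 \cdot 10^{5}$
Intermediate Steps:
$z{\left(q,R \right)} = -9 + q + 4 R$ ($z{\left(q,R \right)} = -9 + \left(q + R 4\right) = -9 + \left(q + 4 R\right) = -9 + q + 4 R$)
$y{\left(D \right)} = -17$
$O{\left(c,b \right)} = 4 + \left(395 + c\right) \left(476 + b\right)$ ($O{\left(c,b \right)} = 4 + \left(c + 395\right) \left(b + 476\right) = 4 + \left(395 + c\right) \left(476 + b\right)$)
$-396361 - \frac{1}{O{\left(y{\left(z{\left(0,1 \right)} \right)},410 \right)} - 216934} = -396361 - \frac{1}{\left(188024 + 395 \cdot 410 + 476 \left(-17\right) + 410 \left(-17\right)\right) - 216934} = -396361 - \frac{1}{\left(188024 + 161950 - 8092 - 6970\right) - 216934} = -396361 - \frac{1}{334912 - 216934} = -396361 - \frac{1}{117978} = - \frac{46761878059}{117978}$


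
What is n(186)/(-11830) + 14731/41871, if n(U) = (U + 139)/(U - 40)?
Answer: 391222777/1112596212 ≈ 0.35163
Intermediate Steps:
n(U) = (139 + U)/(-40 + U)
n(186)/(-11830) + 14731/41871 = ((139 + 186)/(-40 + 186))/(-11830) + 14731/41871 = (325/146)*(-1/11830) + 14731*(1/41871) = ((1/146)*325)*(-1/11830) + 14731/41871 = (325/146)*(-1/11830) + 14731/41871 = -5/26572 + 14731/41871 = 391222777/1112596212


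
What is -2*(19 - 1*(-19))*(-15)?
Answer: 1140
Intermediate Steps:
-2*(19 - 1*(-19))*(-15) = -2*(19 + 19)*(-15) = -2*38*(-15) = -76*(-15) = 1140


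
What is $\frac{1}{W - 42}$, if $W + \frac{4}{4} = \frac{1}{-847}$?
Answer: $- \frac{847}{36422} \approx -0.023255$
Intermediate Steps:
$W = - \frac{848}{847}$ ($W = -1 + \frac{1}{-847} = -1 - \frac{1}{847} = - \frac{848}{847} \approx -1.0012$)
$\frac{1}{W - 42} = \frac{1}{- \frac{848}{847} - 42} = \frac{1}{- \frac{36422}{847}} = - \frac{847}{36422}$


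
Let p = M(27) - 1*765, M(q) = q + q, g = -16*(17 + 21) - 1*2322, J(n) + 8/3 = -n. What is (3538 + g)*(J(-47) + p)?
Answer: -1216000/3 ≈ -4.0533e+5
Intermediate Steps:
J(n) = -8/3 - n
g = -2930 (g = -16*38 - 2322 = -608 - 2322 = -2930)
M(q) = 2*q
p = -711 (p = 2*27 - 1*765 = 54 - 765 = -711)
(3538 + g)*(J(-47) + p) = (3538 - 2930)*((-8/3 - 1*(-47)) - 711) = 608*((-8/3 + 47) - 711) = 608*(133/3 - 711) = 608*(-2000/3) = -1216000/3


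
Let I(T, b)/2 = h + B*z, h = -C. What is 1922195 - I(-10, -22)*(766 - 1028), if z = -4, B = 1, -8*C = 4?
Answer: 1920361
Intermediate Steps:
C = -½ (C = -⅛*4 = -½ ≈ -0.50000)
h = ½ (h = -1*(-½) = ½ ≈ 0.50000)
I(T, b) = -7 (I(T, b) = 2*(½ + 1*(-4)) = 2*(½ - 4) = 2*(-7/2) = -7)
1922195 - I(-10, -22)*(766 - 1028) = 1922195 - (-7)*(766 - 1028) = 1922195 - (-7)*(-262) = 1922195 - 1*1834 = 1922195 - 1834 = 1920361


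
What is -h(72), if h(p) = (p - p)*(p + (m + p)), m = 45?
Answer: 0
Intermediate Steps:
h(p) = 0 (h(p) = (p - p)*(p + (45 + p)) = 0*(45 + 2*p) = 0)
-h(72) = -1*0 = 0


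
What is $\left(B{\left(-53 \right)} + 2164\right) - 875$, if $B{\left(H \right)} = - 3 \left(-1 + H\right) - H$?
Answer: $1504$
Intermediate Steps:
$B{\left(H \right)} = 3 - 4 H$ ($B{\left(H \right)} = \left(3 - 3 H\right) - H = 3 - 4 H$)
$\left(B{\left(-53 \right)} + 2164\right) - 875 = \left(\left(3 - -212\right) + 2164\right) - 875 = \left(\left(3 + 212\right) + 2164\right) - 875 = \left(215 + 2164\right) - 875 = 2379 - 875 = 1504$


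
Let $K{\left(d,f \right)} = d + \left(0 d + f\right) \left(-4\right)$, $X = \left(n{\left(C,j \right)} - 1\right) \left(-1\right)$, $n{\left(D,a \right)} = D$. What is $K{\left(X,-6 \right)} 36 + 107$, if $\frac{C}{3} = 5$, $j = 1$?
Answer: $467$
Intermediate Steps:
$C = 15$ ($C = 3 \cdot 5 = 15$)
$X = -14$ ($X = \left(15 - 1\right) \left(-1\right) = 14 \left(-1\right) = -14$)
$K{\left(d,f \right)} = d - 4 f$ ($K{\left(d,f \right)} = d + \left(0 + f\right) \left(-4\right) = d + f \left(-4\right) = d - 4 f$)
$K{\left(X,-6 \right)} 36 + 107 = \left(-14 - -24\right) 36 + 107 = \left(-14 + 24\right) 36 + 107 = 10 \cdot 36 + 107 = 360 + 107 = 467$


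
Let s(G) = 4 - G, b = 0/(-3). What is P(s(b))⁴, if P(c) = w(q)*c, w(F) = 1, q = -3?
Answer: 256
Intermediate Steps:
b = 0 (b = 0*(-⅓) = 0)
P(c) = c (P(c) = 1*c = c)
P(s(b))⁴ = (4 - 1*0)⁴ = (4 + 0)⁴ = 4⁴ = 256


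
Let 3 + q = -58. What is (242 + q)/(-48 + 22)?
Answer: -181/26 ≈ -6.9615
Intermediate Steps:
q = -61 (q = -3 - 58 = -61)
(242 + q)/(-48 + 22) = (242 - 61)/(-48 + 22) = 181/(-26) = 181*(-1/26) = -181/26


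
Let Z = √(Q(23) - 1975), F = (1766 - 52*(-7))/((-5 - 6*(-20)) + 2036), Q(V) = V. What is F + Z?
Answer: 710/717 + 4*I*√122 ≈ 0.99024 + 44.181*I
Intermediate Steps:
F = 710/717 (F = (1766 + 364)/((-5 + 120) + 2036) = 2130/(115 + 2036) = 2130/2151 = 2130*(1/2151) = 710/717 ≈ 0.99024)
Z = 4*I*√122 (Z = √(23 - 1975) = √(-1952) = 4*I*√122 ≈ 44.181*I)
F + Z = 710/717 + 4*I*√122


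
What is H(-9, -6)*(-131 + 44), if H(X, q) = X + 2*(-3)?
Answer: 1305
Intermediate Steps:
H(X, q) = -6 + X (H(X, q) = X - 6 = -6 + X)
H(-9, -6)*(-131 + 44) = (-6 - 9)*(-131 + 44) = -15*(-87) = 1305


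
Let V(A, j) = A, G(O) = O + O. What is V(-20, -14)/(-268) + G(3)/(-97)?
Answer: 83/6499 ≈ 0.012771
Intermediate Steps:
G(O) = 2*O
V(-20, -14)/(-268) + G(3)/(-97) = -20/(-268) + (2*3)/(-97) = -20*(-1/268) + 6*(-1/97) = 5/67 - 6/97 = 83/6499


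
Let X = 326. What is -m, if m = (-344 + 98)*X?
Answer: 80196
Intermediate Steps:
m = -80196 (m = (-344 + 98)*326 = -246*326 = -80196)
-m = -1*(-80196) = 80196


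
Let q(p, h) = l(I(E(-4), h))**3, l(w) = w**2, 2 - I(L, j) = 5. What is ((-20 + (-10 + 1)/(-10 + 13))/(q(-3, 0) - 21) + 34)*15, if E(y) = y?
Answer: 120245/236 ≈ 509.51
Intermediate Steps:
I(L, j) = -3 (I(L, j) = 2 - 1*5 = 2 - 5 = -3)
q(p, h) = 729 (q(p, h) = ((-3)**2)**3 = 9**3 = 729)
((-20 + (-10 + 1)/(-10 + 13))/(q(-3, 0) - 21) + 34)*15 = ((-20 + (-10 + 1)/(-10 + 13))/(729 - 21) + 34)*15 = ((-20 - 9/3)/708 + 34)*15 = ((-20 - 9*1/3)*(1/708) + 34)*15 = ((-20 - 3)*(1/708) + 34)*15 = (-23*1/708 + 34)*15 = (-23/708 + 34)*15 = (24049/708)*15 = 120245/236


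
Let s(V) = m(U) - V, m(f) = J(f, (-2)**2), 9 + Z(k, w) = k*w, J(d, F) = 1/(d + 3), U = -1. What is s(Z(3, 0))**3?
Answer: 6859/8 ≈ 857.38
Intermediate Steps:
J(d, F) = 1/(3 + d)
Z(k, w) = -9 + k*w
m(f) = 1/(3 + f)
s(V) = 1/2 - V (s(V) = 1/(3 - 1) - V = 1/2 - V)
s(Z(3, 0))**3 = (1/2 - (-9 + 3*0))**3 = (1/2 - (-9 + 0))**3 = (1/2 - 1*(-9))**3 = (1/2 + 9)**3 = (19/2)**3 = 6859/8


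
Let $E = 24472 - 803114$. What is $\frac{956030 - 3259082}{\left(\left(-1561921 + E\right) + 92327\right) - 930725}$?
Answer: $\frac{2303052}{3178961} \approx 0.72447$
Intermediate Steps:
$E = -778642$ ($E = 24472 - 803114 = -778642$)
$\frac{956030 - 3259082}{\left(\left(-1561921 + E\right) + 92327\right) - 930725} = \frac{956030 - 3259082}{\left(\left(-1561921 - 778642\right) + 92327\right) - 930725} = - \frac{2303052}{\left(-2340563 + 92327\right) - 930725} = - \frac{2303052}{-2248236 - 930725} = - \frac{2303052}{-3178961} = \left(-2303052\right) \left(- \frac{1}{3178961}\right) = \frac{2303052}{3178961}$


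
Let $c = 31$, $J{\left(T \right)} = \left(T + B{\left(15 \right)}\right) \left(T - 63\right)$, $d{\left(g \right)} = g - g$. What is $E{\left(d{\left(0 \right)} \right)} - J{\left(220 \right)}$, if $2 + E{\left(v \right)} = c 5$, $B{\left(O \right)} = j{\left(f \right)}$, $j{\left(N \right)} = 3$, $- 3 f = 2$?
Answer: $-34858$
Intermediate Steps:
$f = - \frac{2}{3}$ ($f = \left(- \frac{1}{3}\right) 2 = - \frac{2}{3} \approx -0.66667$)
$B{\left(O \right)} = 3$
$d{\left(g \right)} = 0$
$J{\left(T \right)} = \left(-63 + T\right) \left(3 + T\right)$ ($J{\left(T \right)} = \left(T + 3\right) \left(T - 63\right) = \left(3 + T\right) \left(-63 + T\right) = \left(-63 + T\right) \left(3 + T\right)$)
$E{\left(v \right)} = 153$ ($E{\left(v \right)} = -2 + 31 \cdot 5 = -2 + 155 = 153$)
$E{\left(d{\left(0 \right)} \right)} - J{\left(220 \right)} = 153 - \left(-189 + 220^{2} - 13200\right) = 153 - \left(-189 + 48400 - 13200\right) = 153 - 35011 = -34858$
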